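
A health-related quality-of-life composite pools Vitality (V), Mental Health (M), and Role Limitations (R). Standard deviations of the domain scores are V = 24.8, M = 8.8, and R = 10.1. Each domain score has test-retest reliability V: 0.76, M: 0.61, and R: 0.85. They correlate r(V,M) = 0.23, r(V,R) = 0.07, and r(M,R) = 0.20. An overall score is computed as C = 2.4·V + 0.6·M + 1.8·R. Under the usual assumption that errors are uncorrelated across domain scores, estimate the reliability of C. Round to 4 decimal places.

0.7850

Var(C) = 2.4²·24.8² + 0.6²·8.8² + 1.8²·10.1² + 2·[1.44·24.8·8.8·0.23 + 4.32·24.8·10.1·0.07 + 1.08·8.8·10.1·0.20] = 3901.02 + 334.449 = 4235.47.
Because errors are independent across components, Cov(Tᵢ,Tⱼ) = Cov(Xᵢ,Xⱼ); the off-diagonal part of the true-score variance is the same as above.
True-score variance = [2.4²·24.8²·0.76 + 0.6²·8.8²·0.61 + 1.8²·10.1²·0.85] + 334.449 = 2990.34 + 334.449 = 3324.79.
Reliability = 3324.79 / 4235.47 = 0.7850.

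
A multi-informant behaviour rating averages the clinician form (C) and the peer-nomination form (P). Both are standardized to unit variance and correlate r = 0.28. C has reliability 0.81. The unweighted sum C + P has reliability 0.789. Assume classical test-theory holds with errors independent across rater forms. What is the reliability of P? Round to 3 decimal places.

0.650

Var(C+P) = 2 + 2·0.28 = 2.560.
True-score variance = ρ_C + ρ_P + 2·0.28, so 0.789 = (0.81 + ρ_P + 0.56) / 2.560.
ρ_P = 0.789·2.560 − 0.81 − 0.56 = 0.650.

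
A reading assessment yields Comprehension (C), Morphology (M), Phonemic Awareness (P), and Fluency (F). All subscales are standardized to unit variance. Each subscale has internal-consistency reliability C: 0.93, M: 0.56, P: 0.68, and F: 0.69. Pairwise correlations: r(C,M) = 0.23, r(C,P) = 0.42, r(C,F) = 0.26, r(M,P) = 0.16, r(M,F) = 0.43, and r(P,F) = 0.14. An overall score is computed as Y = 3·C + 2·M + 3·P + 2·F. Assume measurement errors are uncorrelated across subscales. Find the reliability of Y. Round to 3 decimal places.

0.860

Var(Y) = 3² + 2² + 3² + 2² + 2·[6·0.23 + 9·0.42 + 6·0.26 + 6·0.16 + 4·0.43 + 6·0.14] = 26 + 20.48 = 46.48.
Because errors are independent across components, Cov(Tᵢ,Tⱼ) = Cov(Xᵢ,Xⱼ); the off-diagonal part of the true-score variance is the same as above.
True-score variance = [3²·0.93 + 2²·0.56 + 3²·0.68 + 2²·0.69] + 20.48 = 19.49 + 20.48 = 39.97.
Reliability = 39.97 / 46.48 = 0.860.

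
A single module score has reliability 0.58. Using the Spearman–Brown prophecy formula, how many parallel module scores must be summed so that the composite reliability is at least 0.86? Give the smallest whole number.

5

k ≥ ρ*(1−ρ₁)/(ρ₁(1−ρ*)) = 0.86·0.42 / (0.58·0.14) = 4.448.
Smallest integer k = 5.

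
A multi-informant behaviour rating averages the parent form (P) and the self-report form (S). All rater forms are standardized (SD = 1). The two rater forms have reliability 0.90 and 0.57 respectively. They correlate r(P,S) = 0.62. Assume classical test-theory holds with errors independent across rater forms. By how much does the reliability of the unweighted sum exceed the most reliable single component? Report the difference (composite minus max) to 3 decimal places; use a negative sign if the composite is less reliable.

Var(sum) = 2 + 1.24 = 3.24; true-score variance = 1.47 + 1.24 = 2.71; composite reliability = 0.8364.
Max component reliability = 0.9000.
Difference = 0.8364 − 0.9000 = -0.064.

-0.064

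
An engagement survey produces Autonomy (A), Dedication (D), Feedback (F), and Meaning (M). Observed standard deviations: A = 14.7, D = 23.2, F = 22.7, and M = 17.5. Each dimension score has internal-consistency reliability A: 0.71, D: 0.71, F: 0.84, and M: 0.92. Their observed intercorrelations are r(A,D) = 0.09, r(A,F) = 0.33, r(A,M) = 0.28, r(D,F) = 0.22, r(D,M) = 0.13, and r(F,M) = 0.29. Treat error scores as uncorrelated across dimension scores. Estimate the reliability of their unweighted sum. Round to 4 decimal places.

Var(A+D+F+M) = 14.7² + 23.2² + 22.7² + 17.5² + 2·[14.7·23.2·0.09 + 14.7·22.7·0.33 + 14.7·17.5·0.28 + 23.2·22.7·0.22 + 23.2·17.5·0.13 + 22.7·17.5·0.29] = 1575.87 + 993.369 = 2569.24.
With uncorrelated errors the cross-covariances are all true-score covariance, so they carry over unchanged; only the diagonal terms shrink to ρᵢσᵢ².
True-score variance = [14.7²·0.71 + 23.2²·0.71 + 22.7²·0.84 + 17.5²·0.92] + 993.369 = 1250.17 + 993.369 = 2243.54.
Reliability = 2243.54 / 2569.24 = 0.8732.

0.8732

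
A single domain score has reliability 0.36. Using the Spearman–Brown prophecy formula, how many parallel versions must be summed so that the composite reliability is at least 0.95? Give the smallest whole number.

34

k ≥ ρ*(1−ρ₁)/(ρ₁(1−ρ*)) = 0.95·0.64 / (0.36·0.05) = 33.778.
Smallest integer k = 34.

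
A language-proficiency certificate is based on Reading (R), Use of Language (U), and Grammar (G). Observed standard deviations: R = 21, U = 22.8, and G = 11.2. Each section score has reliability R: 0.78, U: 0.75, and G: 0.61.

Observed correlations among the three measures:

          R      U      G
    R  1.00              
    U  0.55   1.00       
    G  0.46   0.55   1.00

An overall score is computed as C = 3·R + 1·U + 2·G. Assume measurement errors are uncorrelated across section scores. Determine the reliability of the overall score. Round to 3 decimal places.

0.858

Var(C) = 3²·21² + 22.8² + 2²·11.2² + 2·[3·21·22.8·0.55 + 6·21·11.2·0.46 + 2·22.8·11.2·0.55] = 4990.6 + 3440.14 = 8430.74.
Because errors are independent across components, Cov(Tᵢ,Tⱼ) = Cov(Xᵢ,Xⱼ); the off-diagonal part of the true-score variance is the same as above.
True-score variance = [3²·21²·0.78 + 22.8²·0.75 + 2²·11.2²·0.61] + 3440.14 = 3791.77 + 3440.14 = 7231.91.
Reliability = 7231.91 / 8430.74 = 0.858.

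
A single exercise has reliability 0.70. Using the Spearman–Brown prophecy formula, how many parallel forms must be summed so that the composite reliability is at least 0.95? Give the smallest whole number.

9

k ≥ ρ*(1−ρ₁)/(ρ₁(1−ρ*)) = 0.95·0.30 / (0.70·0.05) = 8.143.
Smallest integer k = 9.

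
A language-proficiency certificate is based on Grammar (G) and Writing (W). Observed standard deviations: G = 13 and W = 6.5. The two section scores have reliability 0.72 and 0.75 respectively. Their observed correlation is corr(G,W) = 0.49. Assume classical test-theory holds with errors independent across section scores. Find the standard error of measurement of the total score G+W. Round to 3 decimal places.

7.608

Var(total) = 211.25 + 82.81 = 294.06.
True-score variance = 153.368 + 82.81 = 236.178, so reliability = 0.8032.
Error variance = 294.06 − 236.178 = 57.8825; SEM = √57.8825 = 7.608.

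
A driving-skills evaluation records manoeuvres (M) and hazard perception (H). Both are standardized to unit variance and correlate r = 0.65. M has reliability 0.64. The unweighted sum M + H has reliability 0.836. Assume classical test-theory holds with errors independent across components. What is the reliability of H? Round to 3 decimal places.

0.819

Var(M+H) = 2 + 2·0.65 = 3.300.
True-score variance = ρ_M + ρ_H + 2·0.65, so 0.836 = (0.64 + ρ_H + 1.30) / 3.300.
ρ_H = 0.836·3.300 − 0.64 − 1.30 = 0.819.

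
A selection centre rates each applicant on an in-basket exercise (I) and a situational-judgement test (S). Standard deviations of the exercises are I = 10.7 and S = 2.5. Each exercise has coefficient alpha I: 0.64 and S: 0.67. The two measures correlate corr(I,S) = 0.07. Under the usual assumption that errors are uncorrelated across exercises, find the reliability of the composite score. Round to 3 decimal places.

Var(I+S) = 10.7² + 2.5² + 2·[10.7·2.5·0.07] = 120.74 + 3.745 = 124.485.
With uncorrelated errors the cross-covariances are all true-score covariance, so they carry over unchanged; only the diagonal terms shrink to ρᵢσᵢ².
True-score variance = [10.7²·0.64 + 2.5²·0.67] + 3.745 = 77.4611 + 3.745 = 81.2061.
Reliability = 81.2061 / 124.485 = 0.652.

0.652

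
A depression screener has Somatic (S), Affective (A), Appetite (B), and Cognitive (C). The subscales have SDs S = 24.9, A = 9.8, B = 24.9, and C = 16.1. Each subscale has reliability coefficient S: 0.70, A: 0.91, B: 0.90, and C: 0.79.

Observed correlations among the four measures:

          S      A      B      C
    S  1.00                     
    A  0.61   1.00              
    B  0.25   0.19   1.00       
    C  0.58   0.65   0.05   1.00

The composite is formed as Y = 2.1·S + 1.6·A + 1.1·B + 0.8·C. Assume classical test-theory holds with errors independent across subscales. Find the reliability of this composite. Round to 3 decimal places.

Var(Y) = 2.1²·24.9² + 1.6²·9.8² + 1.1²·24.9² + 0.8²·16.1² + 2·[3.36·24.9·9.8·0.61 + 2.31·24.9·24.9·0.25 + 1.68·24.9·16.1·0.58 + 1.76·9.8·24.9·0.19 + 1.28·9.8·16.1·0.65 + 0.88·24.9·16.1·0.05] = 3896.21 + 2958.68 = 6854.89.
Because errors are independent across components, Cov(Tᵢ,Tⱼ) = Cov(Xᵢ,Xⱼ); the off-diagonal part of the true-score variance is the same as above.
True-score variance = [2.1²·24.9²·0.70 + 1.6²·9.8²·0.91 + 1.1²·24.9²·0.90 + 0.8²·16.1²·0.79] + 2958.68 = 2943.95 + 2958.68 = 5902.63.
Reliability = 5902.63 / 6854.89 = 0.861.

0.861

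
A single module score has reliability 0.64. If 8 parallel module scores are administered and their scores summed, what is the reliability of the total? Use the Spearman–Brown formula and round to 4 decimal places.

0.9343

ρ_k = kρ / (1 + (k−1)ρ) = 8·0.64 / (1 + 7·0.64) = 5.120 / 5.480 = 0.9343.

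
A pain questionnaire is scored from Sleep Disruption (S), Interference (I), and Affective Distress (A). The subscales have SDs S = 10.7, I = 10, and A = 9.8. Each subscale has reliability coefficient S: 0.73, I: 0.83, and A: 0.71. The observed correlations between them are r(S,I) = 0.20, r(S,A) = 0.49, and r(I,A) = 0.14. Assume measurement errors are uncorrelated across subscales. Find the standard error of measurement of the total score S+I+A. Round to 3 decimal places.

Var(total) = 310.53 + 173.003 = 483.533.
True-score variance = 234.766 + 173.003 = 407.769, so reliability = 0.8433.
Error variance = 483.533 − 407.769 = 75.7639; SEM = √75.7639 = 8.704.

8.704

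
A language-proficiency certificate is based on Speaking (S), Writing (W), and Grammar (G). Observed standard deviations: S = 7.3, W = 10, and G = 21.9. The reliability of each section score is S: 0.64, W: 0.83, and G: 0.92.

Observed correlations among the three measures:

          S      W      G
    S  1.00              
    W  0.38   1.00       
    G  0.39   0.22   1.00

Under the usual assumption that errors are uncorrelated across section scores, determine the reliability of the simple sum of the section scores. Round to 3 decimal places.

Var(S+W+G) = 7.3² + 10² + 21.9² + 2·[7.3·10·0.38 + 7.3·21.9·0.39 + 10·21.9·0.22] = 632.9 + 276.539 = 909.439.
Under uncorrelated errors the observed covariances equal the true-score covariances, so only the own-variance terms attenuate.
True-score variance = [7.3²·0.64 + 10²·0.83 + 21.9²·0.92] + 276.539 = 558.347 + 276.539 = 834.885.
Reliability = 834.885 / 909.439 = 0.918.

0.918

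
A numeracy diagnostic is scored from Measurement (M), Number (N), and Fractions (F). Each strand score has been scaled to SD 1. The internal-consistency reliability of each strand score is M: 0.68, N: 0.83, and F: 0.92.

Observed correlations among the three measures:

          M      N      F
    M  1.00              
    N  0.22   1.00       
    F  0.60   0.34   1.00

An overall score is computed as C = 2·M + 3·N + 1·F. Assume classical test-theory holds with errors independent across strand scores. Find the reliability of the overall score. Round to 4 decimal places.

Var(C) = 2² + 3² + 1 + 2·[6·0.22 + 2·0.60 + 3·0.34] = 14 + 7.08 = 21.08.
With uncorrelated errors the cross-covariances are all true-score covariance, so they carry over unchanged; only the diagonal terms shrink to ρᵢσᵢ².
True-score variance = [2²·0.68 + 3²·0.83 + 0.92] + 7.08 = 11.11 + 7.08 = 18.19.
Reliability = 18.19 / 21.08 = 0.8629.

0.8629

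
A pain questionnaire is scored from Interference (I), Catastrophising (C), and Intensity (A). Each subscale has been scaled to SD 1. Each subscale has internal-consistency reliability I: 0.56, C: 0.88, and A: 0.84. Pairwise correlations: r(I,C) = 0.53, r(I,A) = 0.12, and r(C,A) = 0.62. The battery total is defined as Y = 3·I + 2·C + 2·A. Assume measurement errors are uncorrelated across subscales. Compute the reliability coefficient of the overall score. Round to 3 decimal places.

Var(Y) = 3² + 2² + 2² + 2·[6·0.53 + 6·0.12 + 4·0.62] = 17 + 12.76 = 29.76.
With uncorrelated errors the cross-covariances are all true-score covariance, so they carry over unchanged; only the diagonal terms shrink to ρᵢσᵢ².
True-score variance = [3²·0.56 + 2²·0.88 + 2²·0.84] + 12.76 = 11.92 + 12.76 = 24.68.
Reliability = 24.68 / 29.76 = 0.829.

0.829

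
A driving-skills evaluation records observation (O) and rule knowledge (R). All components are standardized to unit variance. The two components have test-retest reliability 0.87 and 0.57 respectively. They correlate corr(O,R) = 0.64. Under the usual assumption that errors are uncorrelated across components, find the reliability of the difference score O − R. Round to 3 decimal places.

0.222

Var(O−R) = 1 + 1 − 2·0.64 = 2 − 1.28 = 0.72.
Because errors are independent across components, Cov(Tᵢ,Tⱼ) = Cov(Xᵢ,Xⱼ); the off-diagonal part of the true-score variance is the same as above.
True-score variance = [0.87 + 0.57] − 1.28 = 1.44 − 1.28 = 0.16.
Reliability = 0.16 / 0.72 = 0.222.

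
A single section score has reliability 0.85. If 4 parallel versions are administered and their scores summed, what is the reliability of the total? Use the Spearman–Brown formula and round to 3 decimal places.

ρ_k = kρ / (1 + (k−1)ρ) = 4·0.85 / (1 + 3·0.85) = 3.400 / 3.550 = 0.958.

0.958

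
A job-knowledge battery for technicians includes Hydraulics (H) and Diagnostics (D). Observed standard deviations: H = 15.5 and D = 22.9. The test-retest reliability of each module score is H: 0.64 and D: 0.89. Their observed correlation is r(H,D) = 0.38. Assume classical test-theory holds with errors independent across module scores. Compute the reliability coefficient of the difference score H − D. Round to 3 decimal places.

Var(H−D) = 15.5² + 22.9² − 2·15.5·22.9·0.38 = 764.66 − 269.762 = 494.898.
Under uncorrelated errors the observed covariances equal the true-score covariances, so only the own-variance terms attenuate.
True-score variance = [15.5²·0.64 + 22.9²·0.89] − 269.762 = 620.485 − 269.762 = 350.723.
Reliability = 350.723 / 494.898 = 0.709.

0.709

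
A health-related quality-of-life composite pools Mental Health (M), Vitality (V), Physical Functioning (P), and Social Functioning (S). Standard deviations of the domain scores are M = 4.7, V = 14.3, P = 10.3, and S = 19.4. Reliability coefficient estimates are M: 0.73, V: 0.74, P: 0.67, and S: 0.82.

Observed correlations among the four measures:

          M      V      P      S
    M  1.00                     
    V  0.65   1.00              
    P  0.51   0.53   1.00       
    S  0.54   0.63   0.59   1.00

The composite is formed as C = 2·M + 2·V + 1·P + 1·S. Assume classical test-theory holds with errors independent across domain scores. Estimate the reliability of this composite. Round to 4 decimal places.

0.8966

Var(C) = 2²·4.7² + 2²·14.3² + 10.3² + 19.4² + 2·[4·4.7·14.3·0.65 + 2·4.7·10.3·0.51 + 2·4.7·19.4·0.54 + 2·14.3·10.3·0.53 + 2·14.3·19.4·0.63 + 10.3·19.4·0.59] = 1388.77 + 1892.34 = 3281.11.
With uncorrelated errors the cross-covariances are all true-score covariance, so they carry over unchanged; only the diagonal terms shrink to ρᵢσᵢ².
True-score variance = [2²·4.7²·0.73 + 2²·14.3²·0.74 + 10.3²·0.67 + 19.4²·0.82] + 1892.34 = 1049.49 + 1892.34 = 2941.83.
Reliability = 2941.83 / 3281.11 = 0.8966.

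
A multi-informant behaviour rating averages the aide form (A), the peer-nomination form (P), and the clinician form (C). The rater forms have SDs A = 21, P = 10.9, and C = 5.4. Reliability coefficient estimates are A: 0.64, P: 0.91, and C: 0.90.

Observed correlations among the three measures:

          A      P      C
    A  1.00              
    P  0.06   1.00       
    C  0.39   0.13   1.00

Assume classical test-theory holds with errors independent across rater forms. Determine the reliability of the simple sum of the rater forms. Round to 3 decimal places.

0.761

Var(A+P+C) = 21² + 10.9² + 5.4² + 2·[21·10.9·0.06 + 21·5.4·0.39 + 10.9·5.4·0.13] = 588.97 + 131.224 = 720.194.
With uncorrelated errors the cross-covariances are all true-score covariance, so they carry over unchanged; only the diagonal terms shrink to ρᵢσᵢ².
True-score variance = [21²·0.64 + 10.9²·0.91 + 5.4²·0.90] + 131.224 = 416.601 + 131.224 = 547.825.
Reliability = 547.825 / 720.194 = 0.761.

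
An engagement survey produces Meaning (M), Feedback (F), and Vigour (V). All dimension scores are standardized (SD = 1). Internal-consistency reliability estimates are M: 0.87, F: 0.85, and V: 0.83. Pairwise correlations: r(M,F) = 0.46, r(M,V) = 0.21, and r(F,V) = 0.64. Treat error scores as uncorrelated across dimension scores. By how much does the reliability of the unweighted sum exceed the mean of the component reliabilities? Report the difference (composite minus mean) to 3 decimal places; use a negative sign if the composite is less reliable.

Var(sum) = 3 + 2.62 = 5.62; true-score variance = 2.55 + 2.62 = 5.17; composite reliability = 0.9199.
Mean component reliability = 0.8500.
Difference = 0.9199 − 0.8500 = 0.070.

0.070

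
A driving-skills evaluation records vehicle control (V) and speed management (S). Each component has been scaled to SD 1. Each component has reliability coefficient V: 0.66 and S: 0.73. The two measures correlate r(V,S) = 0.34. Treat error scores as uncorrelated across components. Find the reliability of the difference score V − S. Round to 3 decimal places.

Var(V−S) = 1 + 1 − 2·0.34 = 2 − 0.68 = 1.32.
Because errors are independent across components, Cov(Tᵢ,Tⱼ) = Cov(Xᵢ,Xⱼ); the off-diagonal part of the true-score variance is the same as above.
True-score variance = [0.66 + 0.73] − 0.68 = 1.39 − 0.68 = 0.71.
Reliability = 0.71 / 1.32 = 0.538.

0.538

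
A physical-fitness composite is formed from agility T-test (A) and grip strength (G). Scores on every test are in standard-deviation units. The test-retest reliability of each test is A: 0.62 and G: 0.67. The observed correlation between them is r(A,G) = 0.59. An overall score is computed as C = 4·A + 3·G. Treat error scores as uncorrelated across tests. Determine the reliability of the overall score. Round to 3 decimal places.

Var(C) = 4² + 3² + 2·[12·0.59] = 25 + 14.16 = 39.16.
Because errors are independent across components, Cov(Tᵢ,Tⱼ) = Cov(Xᵢ,Xⱼ); the off-diagonal part of the true-score variance is the same as above.
True-score variance = [4²·0.62 + 3²·0.67] + 14.16 = 15.95 + 14.16 = 30.11.
Reliability = 30.11 / 39.16 = 0.769.

0.769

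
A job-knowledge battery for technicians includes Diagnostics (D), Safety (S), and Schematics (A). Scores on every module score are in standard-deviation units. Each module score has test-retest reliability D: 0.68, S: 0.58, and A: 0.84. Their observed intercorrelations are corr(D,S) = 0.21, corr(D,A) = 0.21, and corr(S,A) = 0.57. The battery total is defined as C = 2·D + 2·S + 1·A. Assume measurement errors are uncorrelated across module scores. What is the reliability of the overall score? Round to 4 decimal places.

0.7739

Var(C) = 2² + 2² + 1 + 2·[4·0.21 + 2·0.21 + 2·0.57] = 9 + 4.8 = 13.8.
Because errors are independent across components, Cov(Tᵢ,Tⱼ) = Cov(Xᵢ,Xⱼ); the off-diagonal part of the true-score variance is the same as above.
True-score variance = [2²·0.68 + 2²·0.58 + 0.84] + 4.8 = 5.88 + 4.8 = 10.68.
Reliability = 10.68 / 13.8 = 0.7739.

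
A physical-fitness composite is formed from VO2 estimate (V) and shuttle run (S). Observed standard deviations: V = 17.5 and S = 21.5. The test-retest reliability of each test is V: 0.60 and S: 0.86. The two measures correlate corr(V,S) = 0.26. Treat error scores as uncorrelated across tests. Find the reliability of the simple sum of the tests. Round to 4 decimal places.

0.8058

Var(V+S) = 17.5² + 21.5² + 2·[17.5·21.5·0.26] = 768.5 + 195.65 = 964.15.
With uncorrelated errors the cross-covariances are all true-score covariance, so they carry over unchanged; only the diagonal terms shrink to ρᵢσᵢ².
True-score variance = [17.5²·0.60 + 21.5²·0.86] + 195.65 = 581.285 + 195.65 = 776.935.
Reliability = 776.935 / 964.15 = 0.8058.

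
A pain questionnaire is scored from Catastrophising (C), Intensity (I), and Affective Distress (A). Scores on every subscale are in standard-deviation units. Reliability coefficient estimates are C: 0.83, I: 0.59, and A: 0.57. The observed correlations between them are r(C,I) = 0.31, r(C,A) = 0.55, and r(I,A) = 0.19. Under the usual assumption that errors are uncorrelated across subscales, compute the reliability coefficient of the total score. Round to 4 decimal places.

0.8020

Var(C+I+A) = 3 + 2·[0.31 + 0.55 + 0.19] = 3 + 2.1 = 5.1.
With uncorrelated errors the cross-covariances are all true-score covariance, so they carry over unchanged; only the diagonal terms shrink to ρᵢσᵢ².
True-score variance = [0.83 + 0.59 + 0.57] + 2.1 = 1.99 + 2.1 = 4.09.
Reliability = 4.09 / 5.1 = 0.8020.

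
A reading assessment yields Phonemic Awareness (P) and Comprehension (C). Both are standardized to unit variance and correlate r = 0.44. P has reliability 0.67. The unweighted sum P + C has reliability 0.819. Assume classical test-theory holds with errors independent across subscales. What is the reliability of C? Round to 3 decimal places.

0.809

Var(P+C) = 2 + 2·0.44 = 2.880.
True-score variance = ρ_P + ρ_C + 2·0.44, so 0.819 = (0.67 + ρ_C + 0.88) / 2.880.
ρ_C = 0.819·2.880 − 0.67 − 0.88 = 0.809.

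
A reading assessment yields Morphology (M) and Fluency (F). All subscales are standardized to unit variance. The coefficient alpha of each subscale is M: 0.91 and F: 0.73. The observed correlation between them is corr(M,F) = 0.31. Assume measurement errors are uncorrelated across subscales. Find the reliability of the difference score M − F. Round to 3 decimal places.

Var(M−F) = 1 + 1 − 2·0.31 = 2 − 0.62 = 1.38.
Because errors are independent across components, Cov(Tᵢ,Tⱼ) = Cov(Xᵢ,Xⱼ); the off-diagonal part of the true-score variance is the same as above.
True-score variance = [0.91 + 0.73] − 0.62 = 1.64 − 0.62 = 1.02.
Reliability = 1.02 / 1.38 = 0.739.

0.739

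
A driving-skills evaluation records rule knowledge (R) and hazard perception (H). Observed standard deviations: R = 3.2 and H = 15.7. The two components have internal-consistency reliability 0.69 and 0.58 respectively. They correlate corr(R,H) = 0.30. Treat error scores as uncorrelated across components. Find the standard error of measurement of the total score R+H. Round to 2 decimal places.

Var(total) = 256.73 + 30.144 = 286.874.
True-score variance = 150.03 + 30.144 = 180.174, so reliability = 0.6281.
Error variance = 286.874 − 180.174 = 106.7; SEM = √106.7 = 10.33.

10.33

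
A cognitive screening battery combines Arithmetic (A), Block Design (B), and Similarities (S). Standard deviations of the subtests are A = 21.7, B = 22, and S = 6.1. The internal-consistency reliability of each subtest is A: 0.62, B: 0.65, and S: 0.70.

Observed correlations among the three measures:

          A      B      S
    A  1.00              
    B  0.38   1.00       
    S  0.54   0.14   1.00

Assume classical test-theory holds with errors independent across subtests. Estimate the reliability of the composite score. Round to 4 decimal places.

0.7659

Var(A+B+S) = 21.7² + 22² + 6.1² + 2·[21.7·22·0.38 + 21.7·6.1·0.54 + 22·6.1·0.14] = 992.1 + 543.36 = 1535.46.
Under uncorrelated errors the observed covariances equal the true-score covariances, so only the own-variance terms attenuate.
True-score variance = [21.7²·0.62 + 22²·0.65 + 6.1²·0.70] + 543.36 = 632.599 + 543.36 = 1175.96.
Reliability = 1175.96 / 1535.46 = 0.7659.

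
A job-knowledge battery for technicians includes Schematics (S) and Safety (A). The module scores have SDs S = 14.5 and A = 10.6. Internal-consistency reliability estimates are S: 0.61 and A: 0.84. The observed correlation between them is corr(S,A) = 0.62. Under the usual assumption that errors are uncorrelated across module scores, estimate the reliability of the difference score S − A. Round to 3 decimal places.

0.243

Var(S−A) = 14.5² + 10.6² − 2·14.5·10.6·0.62 = 322.61 − 190.588 = 132.022.
Under uncorrelated errors the observed covariances equal the true-score covariances, so only the own-variance terms attenuate.
True-score variance = [14.5²·0.61 + 10.6²·0.84] − 190.588 = 222.635 − 190.588 = 32.0469.
Reliability = 32.0469 / 132.022 = 0.243.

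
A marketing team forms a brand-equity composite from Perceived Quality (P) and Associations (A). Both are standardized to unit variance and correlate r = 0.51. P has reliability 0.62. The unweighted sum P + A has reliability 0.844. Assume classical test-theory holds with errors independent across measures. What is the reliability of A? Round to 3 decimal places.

0.909

Var(P+A) = 2 + 2·0.51 = 3.020.
True-score variance = ρ_P + ρ_A + 2·0.51, so 0.844 = (0.62 + ρ_A + 1.02) / 3.020.
ρ_A = 0.844·3.020 − 0.62 − 1.02 = 0.909.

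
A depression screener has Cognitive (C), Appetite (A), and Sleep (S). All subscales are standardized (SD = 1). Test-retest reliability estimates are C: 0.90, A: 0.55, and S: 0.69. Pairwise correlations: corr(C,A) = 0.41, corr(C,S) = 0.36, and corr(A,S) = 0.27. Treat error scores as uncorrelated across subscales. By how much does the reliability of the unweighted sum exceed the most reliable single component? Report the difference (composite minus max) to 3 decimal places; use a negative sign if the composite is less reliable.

-0.069

Var(sum) = 3 + 2.08 = 5.08; true-score variance = 2.14 + 2.08 = 4.22; composite reliability = 0.8307.
Max component reliability = 0.9000.
Difference = 0.8307 − 0.9000 = -0.069.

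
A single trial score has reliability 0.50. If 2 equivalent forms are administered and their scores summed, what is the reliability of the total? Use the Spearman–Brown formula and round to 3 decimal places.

ρ_k = kρ / (1 + (k−1)ρ) = 2·0.50 / (1 + 1·0.50) = 1.000 / 1.500 = 0.667.

0.667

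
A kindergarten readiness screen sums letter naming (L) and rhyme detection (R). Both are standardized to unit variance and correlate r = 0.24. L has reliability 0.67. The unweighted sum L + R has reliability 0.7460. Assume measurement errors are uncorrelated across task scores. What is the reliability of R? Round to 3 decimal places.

Var(L+R) = 2 + 2·0.24 = 2.480.
True-score variance = ρ_L + ρ_R + 2·0.24, so 0.7460 = (0.67 + ρ_R + 0.48) / 2.480.
ρ_R = 0.7460·2.480 − 0.67 − 0.48 = 0.700.

0.700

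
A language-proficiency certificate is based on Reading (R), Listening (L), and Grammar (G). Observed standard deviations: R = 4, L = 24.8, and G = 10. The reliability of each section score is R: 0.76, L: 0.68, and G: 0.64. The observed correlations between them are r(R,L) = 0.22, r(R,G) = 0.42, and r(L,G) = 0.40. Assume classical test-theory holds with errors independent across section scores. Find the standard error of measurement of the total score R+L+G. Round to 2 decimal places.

15.38

Var(total) = 731.04 + 275.648 = 1006.69.
True-score variance = 494.387 + 275.648 = 770.035, so reliability = 0.7649.
Error variance = 1006.69 − 770.035 = 236.653; SEM = √236.653 = 15.38.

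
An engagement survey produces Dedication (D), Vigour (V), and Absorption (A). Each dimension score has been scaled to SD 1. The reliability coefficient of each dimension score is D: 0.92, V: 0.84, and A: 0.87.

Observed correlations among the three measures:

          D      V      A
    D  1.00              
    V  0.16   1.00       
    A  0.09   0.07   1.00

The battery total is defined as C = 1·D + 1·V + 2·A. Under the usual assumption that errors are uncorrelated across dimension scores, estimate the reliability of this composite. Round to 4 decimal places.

0.8908

Var(C) = 1 + 1 + 2² + 2·[0.16 + 2·0.09 + 2·0.07] = 6 + 0.96 = 6.96.
Under uncorrelated errors the observed covariances equal the true-score covariances, so only the own-variance terms attenuate.
True-score variance = [0.92 + 0.84 + 2²·0.87] + 0.96 = 5.24 + 0.96 = 6.2.
Reliability = 6.2 / 6.96 = 0.8908.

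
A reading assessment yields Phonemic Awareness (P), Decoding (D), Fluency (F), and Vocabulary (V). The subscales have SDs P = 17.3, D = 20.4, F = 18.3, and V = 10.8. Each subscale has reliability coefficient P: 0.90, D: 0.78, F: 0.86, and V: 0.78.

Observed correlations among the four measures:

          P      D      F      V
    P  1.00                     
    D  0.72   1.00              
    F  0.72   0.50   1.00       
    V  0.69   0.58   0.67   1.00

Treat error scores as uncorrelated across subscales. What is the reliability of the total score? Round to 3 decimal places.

Var(P+D+F+V) = 17.3² + 20.4² + 18.3² + 10.8² + 2·[17.3·20.4·0.72 + 17.3·18.3·0.72 + 17.3·10.8·0.69 + 20.4·18.3·0.50 + 20.4·10.8·0.58 + 18.3·10.8·0.67] = 1166.98 + 2115.66 = 3282.64.
With uncorrelated errors the cross-covariances are all true-score covariance, so they carry over unchanged; only the diagonal terms shrink to ρᵢσᵢ².
True-score variance = [17.3²·0.90 + 20.4²·0.78 + 18.3²·0.86 + 10.8²·0.78] + 2115.66 = 972.95 + 2115.66 = 3088.61.
Reliability = 3088.61 / 3282.64 = 0.941.

0.941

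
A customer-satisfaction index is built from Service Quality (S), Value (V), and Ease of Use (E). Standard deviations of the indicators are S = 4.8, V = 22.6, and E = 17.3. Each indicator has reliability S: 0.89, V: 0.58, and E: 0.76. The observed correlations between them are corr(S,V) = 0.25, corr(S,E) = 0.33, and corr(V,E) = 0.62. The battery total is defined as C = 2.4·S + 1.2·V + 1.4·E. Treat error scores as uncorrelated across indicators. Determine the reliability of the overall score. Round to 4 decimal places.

0.8221

Var(C) = 2.4²·4.8² + 1.2²·22.6² + 1.4²·17.3² + 2·[2.88·4.8·22.6·0.25 + 3.36·4.8·17.3·0.33 + 1.68·22.6·17.3·0.62] = 1454.81 + 1154.85 = 2609.66.
Under uncorrelated errors the observed covariances equal the true-score covariances, so only the own-variance terms attenuate.
True-score variance = [2.4²·4.8²·0.89 + 1.2²·22.6²·0.58 + 1.4²·17.3²·0.76] + 1154.85 = 990.521 + 1154.85 = 2145.37.
Reliability = 2145.37 / 2609.66 = 0.8221.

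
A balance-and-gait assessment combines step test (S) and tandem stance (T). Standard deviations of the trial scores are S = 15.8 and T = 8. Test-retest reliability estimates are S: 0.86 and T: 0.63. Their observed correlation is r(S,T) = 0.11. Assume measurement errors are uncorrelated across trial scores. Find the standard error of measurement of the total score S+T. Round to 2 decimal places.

Var(total) = 313.64 + 27.808 = 341.448.
True-score variance = 255.01 + 27.808 = 282.818, so reliability = 0.8283.
Error variance = 341.448 − 282.818 = 58.6296; SEM = √58.6296 = 7.66.

7.66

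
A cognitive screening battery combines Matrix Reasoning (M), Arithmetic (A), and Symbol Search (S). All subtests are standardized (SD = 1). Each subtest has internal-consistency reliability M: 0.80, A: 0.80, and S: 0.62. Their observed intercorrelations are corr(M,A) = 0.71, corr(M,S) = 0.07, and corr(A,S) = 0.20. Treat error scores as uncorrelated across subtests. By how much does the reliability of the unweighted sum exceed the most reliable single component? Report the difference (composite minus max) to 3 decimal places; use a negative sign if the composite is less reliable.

Var(sum) = 3 + 1.96 = 4.96; true-score variance = 2.22 + 1.96 = 4.18; composite reliability = 0.8427.
Max component reliability = 0.8000.
Difference = 0.8427 − 0.8000 = 0.043.

0.043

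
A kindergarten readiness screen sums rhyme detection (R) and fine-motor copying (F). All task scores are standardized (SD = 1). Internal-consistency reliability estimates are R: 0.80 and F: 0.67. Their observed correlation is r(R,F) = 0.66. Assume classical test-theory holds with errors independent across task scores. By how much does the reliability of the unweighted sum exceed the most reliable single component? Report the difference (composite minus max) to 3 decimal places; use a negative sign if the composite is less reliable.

0.040

Var(sum) = 2 + 1.32 = 3.32; true-score variance = 1.47 + 1.32 = 2.79; composite reliability = 0.8404.
Max component reliability = 0.8000.
Difference = 0.8404 − 0.8000 = 0.040.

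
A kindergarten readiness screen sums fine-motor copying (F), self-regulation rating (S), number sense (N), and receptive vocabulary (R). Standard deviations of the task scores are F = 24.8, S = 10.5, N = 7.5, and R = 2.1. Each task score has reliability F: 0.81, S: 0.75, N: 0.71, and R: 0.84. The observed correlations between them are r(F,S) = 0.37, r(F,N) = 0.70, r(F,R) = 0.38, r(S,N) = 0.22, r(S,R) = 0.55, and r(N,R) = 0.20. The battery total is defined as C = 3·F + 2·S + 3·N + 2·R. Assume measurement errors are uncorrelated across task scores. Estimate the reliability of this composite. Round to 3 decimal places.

Var(C) = 3²·24.8² + 2²·10.5² + 3²·7.5² + 2²·2.1² + 2·[6·24.8·10.5·0.37 + 9·24.8·7.5·0.70 + 6·24.8·2.1·0.38 + 6·10.5·7.5·0.22 + 4·10.5·2.1·0.55 + 6·7.5·2.1·0.20] = 6500.25 + 4079.98 = 10580.2.
Under uncorrelated errors the observed covariances equal the true-score covariances, so only the own-variance terms attenuate.
True-score variance = [3²·24.8²·0.81 + 2²·10.5²·0.75 + 3²·7.5²·0.71 + 2²·2.1²·0.84] + 4079.98 = 5188.65 + 4079.98 = 9268.63.
Reliability = 9268.63 / 10580.2 = 0.876.

0.876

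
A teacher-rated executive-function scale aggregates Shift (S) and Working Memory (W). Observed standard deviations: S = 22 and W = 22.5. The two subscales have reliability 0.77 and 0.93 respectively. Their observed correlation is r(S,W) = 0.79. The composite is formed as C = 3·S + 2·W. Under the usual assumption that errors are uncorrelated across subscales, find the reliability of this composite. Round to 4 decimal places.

0.8967

Var(C) = 3²·22² + 2²·22.5² + 2·[6·22·22.5·0.79] = 6381 + 4692.6 = 11073.6.
Under uncorrelated errors the observed covariances equal the true-score covariances, so only the own-variance terms attenuate.
True-score variance = [3²·22²·0.77 + 2²·22.5²·0.93] + 4692.6 = 5237.37 + 4692.6 = 9929.97.
Reliability = 9929.97 / 11073.6 = 0.8967.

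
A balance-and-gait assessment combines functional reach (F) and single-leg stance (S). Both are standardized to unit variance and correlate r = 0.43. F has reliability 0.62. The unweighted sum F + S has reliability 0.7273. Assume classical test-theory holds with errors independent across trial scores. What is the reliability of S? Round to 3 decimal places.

0.600

Var(F+S) = 2 + 2·0.43 = 2.860.
True-score variance = ρ_F + ρ_S + 2·0.43, so 0.7273 = (0.62 + ρ_S + 0.86) / 2.860.
ρ_S = 0.7273·2.860 − 0.62 − 0.86 = 0.600.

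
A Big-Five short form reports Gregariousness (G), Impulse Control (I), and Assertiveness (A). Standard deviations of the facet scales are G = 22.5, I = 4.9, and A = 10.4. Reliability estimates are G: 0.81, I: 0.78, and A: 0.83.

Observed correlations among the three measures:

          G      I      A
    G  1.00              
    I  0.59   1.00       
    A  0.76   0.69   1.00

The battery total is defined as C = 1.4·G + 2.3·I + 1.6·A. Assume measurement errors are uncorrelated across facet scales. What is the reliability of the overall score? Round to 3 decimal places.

Var(C) = 1.4²·22.5² + 2.3²·4.9² + 1.6²·10.4² + 2·[3.22·22.5·4.9·0.59 + 2.24·22.5·10.4·0.76 + 3.68·4.9·10.4·0.69] = 1396.15 + 1474.42 = 2870.58.
Under uncorrelated errors the observed covariances equal the true-score covariances, so only the own-variance terms attenuate.
True-score variance = [1.4²·22.5²·0.81 + 2.3²·4.9²·0.78 + 1.6²·10.4²·0.83] + 1474.42 = 1132.61 + 1474.42 = 2607.04.
Reliability = 2607.04 / 2870.58 = 0.908.

0.908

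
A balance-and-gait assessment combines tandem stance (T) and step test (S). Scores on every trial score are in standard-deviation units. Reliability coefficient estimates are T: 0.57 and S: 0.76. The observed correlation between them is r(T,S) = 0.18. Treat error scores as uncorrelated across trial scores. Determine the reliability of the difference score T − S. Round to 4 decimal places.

0.5915

Var(T−S) = 1 + 1 − 2·0.18 = 2 − 0.36 = 1.64.
With uncorrelated errors the cross-covariances are all true-score covariance, so they carry over unchanged; only the diagonal terms shrink to ρᵢσᵢ².
True-score variance = [0.57 + 0.76] − 0.36 = 1.33 − 0.36 = 0.97.
Reliability = 0.97 / 1.64 = 0.5915.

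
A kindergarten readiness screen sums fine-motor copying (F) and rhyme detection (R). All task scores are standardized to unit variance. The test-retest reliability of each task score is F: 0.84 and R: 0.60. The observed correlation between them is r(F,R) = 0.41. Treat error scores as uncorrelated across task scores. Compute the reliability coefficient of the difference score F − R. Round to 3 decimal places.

0.525

Var(F−R) = 1 + 1 − 2·0.41 = 2 − 0.82 = 1.18.
Under uncorrelated errors the observed covariances equal the true-score covariances, so only the own-variance terms attenuate.
True-score variance = [0.84 + 0.60] − 0.82 = 1.44 − 0.82 = 0.62.
Reliability = 0.62 / 1.18 = 0.525.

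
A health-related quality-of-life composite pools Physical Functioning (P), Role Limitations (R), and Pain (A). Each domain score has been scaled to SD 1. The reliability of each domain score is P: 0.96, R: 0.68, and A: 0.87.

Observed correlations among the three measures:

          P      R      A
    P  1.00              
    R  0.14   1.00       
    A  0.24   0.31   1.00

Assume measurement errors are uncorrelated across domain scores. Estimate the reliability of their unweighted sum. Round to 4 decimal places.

0.8881

Var(P+R+A) = 3 + 2·[0.14 + 0.24 + 0.31] = 3 + 1.38 = 4.38.
Under uncorrelated errors the observed covariances equal the true-score covariances, so only the own-variance terms attenuate.
True-score variance = [0.96 + 0.68 + 0.87] + 1.38 = 2.51 + 1.38 = 3.89.
Reliability = 3.89 / 4.38 = 0.8881.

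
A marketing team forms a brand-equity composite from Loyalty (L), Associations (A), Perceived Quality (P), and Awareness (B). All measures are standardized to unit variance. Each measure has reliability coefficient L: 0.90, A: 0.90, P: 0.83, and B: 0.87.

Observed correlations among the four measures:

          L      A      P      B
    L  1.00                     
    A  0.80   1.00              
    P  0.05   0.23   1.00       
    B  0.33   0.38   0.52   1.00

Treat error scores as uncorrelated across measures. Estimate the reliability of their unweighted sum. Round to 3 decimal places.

Var(L+A+P+B) = 4 + 2·[0.80 + 0.05 + 0.33 + 0.23 + 0.38 + 0.52] = 4 + 4.62 = 8.62.
Because errors are independent across components, Cov(Tᵢ,Tⱼ) = Cov(Xᵢ,Xⱼ); the off-diagonal part of the true-score variance is the same as above.
True-score variance = [0.90 + 0.90 + 0.83 + 0.87] + 4.62 = 3.5 + 4.62 = 8.12.
Reliability = 8.12 / 8.62 = 0.942.

0.942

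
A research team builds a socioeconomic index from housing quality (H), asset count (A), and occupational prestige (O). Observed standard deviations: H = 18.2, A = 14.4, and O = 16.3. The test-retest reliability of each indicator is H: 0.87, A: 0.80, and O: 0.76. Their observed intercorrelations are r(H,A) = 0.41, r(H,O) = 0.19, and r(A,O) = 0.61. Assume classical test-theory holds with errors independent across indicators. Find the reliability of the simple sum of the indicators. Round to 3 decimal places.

Var(H+A+O) = 18.2² + 14.4² + 16.3² + 2·[18.2·14.4·0.41 + 18.2·16.3·0.19 + 14.4·16.3·0.61] = 804.29 + 613.995 = 1418.28.
Under uncorrelated errors the observed covariances equal the true-score covariances, so only the own-variance terms attenuate.
True-score variance = [18.2²·0.87 + 14.4²·0.80 + 16.3²·0.76] + 613.995 = 655.991 + 613.995 = 1269.99.
Reliability = 1269.99 / 1418.28 = 0.895.

0.895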